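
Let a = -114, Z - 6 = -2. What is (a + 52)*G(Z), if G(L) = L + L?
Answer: -496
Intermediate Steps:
Z = 4 (Z = 6 - 2 = 4)
G(L) = 2*L
(a + 52)*G(Z) = (-114 + 52)*(2*4) = -62*8 = -496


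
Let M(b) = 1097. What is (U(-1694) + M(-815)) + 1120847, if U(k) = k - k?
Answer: 1121944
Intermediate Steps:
U(k) = 0
(U(-1694) + M(-815)) + 1120847 = (0 + 1097) + 1120847 = 1097 + 1120847 = 1121944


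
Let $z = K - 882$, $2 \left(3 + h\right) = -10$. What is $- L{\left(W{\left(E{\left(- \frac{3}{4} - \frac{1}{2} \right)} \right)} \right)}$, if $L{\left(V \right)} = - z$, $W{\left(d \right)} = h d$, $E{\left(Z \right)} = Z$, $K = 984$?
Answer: $102$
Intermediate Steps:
$h = -8$ ($h = -3 + \frac{1}{2} \left(-10\right) = -3 - 5 = -8$)
$z = 102$ ($z = 984 - 882 = 102$)
$W{\left(d \right)} = - 8 d$
$L{\left(V \right)} = -102$ ($L{\left(V \right)} = \left(-1\right) 102 = -102$)
$- L{\left(W{\left(E{\left(- \frac{3}{4} - \frac{1}{2} \right)} \right)} \right)} = \left(-1\right) \left(-102\right) = 102$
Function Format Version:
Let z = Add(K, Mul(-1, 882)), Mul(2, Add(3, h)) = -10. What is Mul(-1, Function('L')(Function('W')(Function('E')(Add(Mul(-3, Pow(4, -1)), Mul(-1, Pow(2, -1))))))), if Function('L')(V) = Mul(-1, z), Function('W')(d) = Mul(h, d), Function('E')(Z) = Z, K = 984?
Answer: 102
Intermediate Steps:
h = -8 (h = Add(-3, Mul(Rational(1, 2), -10)) = Add(-3, -5) = -8)
z = 102 (z = Add(984, Mul(-1, 882)) = Add(984, -882) = 102)
Function('W')(d) = Mul(-8, d)
Function('L')(V) = -102 (Function('L')(V) = Mul(-1, 102) = -102)
Mul(-1, Function('L')(Function('W')(Function('E')(Add(Mul(-3, Pow(4, -1)), Mul(-1, Pow(2, -1))))))) = Mul(-1, -102) = 102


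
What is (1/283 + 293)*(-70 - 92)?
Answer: -13433040/283 ≈ -47467.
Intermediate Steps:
(1/283 + 293)*(-70 - 92) = (1/283 + 293)*(-162) = (82920/283)*(-162) = -13433040/283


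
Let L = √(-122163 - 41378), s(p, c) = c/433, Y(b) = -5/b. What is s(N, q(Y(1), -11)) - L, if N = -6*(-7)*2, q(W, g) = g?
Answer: -11/433 - I*√163541 ≈ -0.025404 - 404.4*I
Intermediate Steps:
N = 84 (N = 42*2 = 84)
s(p, c) = c/433 (s(p, c) = c*(1/433) = c/433)
L = I*√163541 (L = √(-163541) = I*√163541 ≈ 404.4*I)
s(N, q(Y(1), -11)) - L = (1/433)*(-11) - I*√163541 = -11/433 - I*√163541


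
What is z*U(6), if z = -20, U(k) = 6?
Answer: -120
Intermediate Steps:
z*U(6) = -20*6 = -120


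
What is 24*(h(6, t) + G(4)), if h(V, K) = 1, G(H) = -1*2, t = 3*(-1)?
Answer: -24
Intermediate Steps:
t = -3
G(H) = -2
24*(h(6, t) + G(4)) = 24*(1 - 2) = 24*(-1) = -24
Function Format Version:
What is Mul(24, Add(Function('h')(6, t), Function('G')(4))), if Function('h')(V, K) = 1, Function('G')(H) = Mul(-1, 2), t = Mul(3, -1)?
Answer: -24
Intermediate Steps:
t = -3
Function('G')(H) = -2
Mul(24, Add(Function('h')(6, t), Function('G')(4))) = Mul(24, Add(1, -2)) = Mul(24, -1) = -24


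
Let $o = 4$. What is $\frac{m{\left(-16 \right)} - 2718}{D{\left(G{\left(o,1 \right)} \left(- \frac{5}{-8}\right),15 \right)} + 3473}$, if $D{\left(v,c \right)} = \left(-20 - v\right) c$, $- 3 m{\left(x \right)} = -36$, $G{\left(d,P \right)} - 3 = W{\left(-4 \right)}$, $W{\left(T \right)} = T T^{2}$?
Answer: $- \frac{21648}{29959} \approx -0.72259$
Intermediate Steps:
$W{\left(T \right)} = T^{3}$
$G{\left(d,P \right)} = -61$ ($G{\left(d,P \right)} = 3 + \left(-4\right)^{3} = 3 - 64 = -61$)
$m{\left(x \right)} = 12$ ($m{\left(x \right)} = \left(- \frac{1}{3}\right) \left(-36\right) = 12$)
$D{\left(v,c \right)} = c \left(-20 - v\right)$
$\frac{m{\left(-16 \right)} - 2718}{D{\left(G{\left(o,1 \right)} \left(- \frac{5}{-8}\right),15 \right)} + 3473} = \frac{12 - 2718}{\left(-1\right) 15 \left(20 - 61 \left(- \frac{5}{-8}\right)\right) + 3473} = - \frac{2706}{\left(-1\right) 15 \left(20 - 61 \left(\left(-5\right) \left(- \frac{1}{8}\right)\right)\right) + 3473} = - \frac{2706}{\left(-1\right) 15 \left(20 - \frac{305}{8}\right) + 3473} = - \frac{2706}{\left(-1\right) 15 \left(- \frac{145}{8}\right) + 3473} = - \frac{2706}{\frac{2175}{8} + 3473} = - \frac{2706}{\frac{29959}{8}} = \left(-2706\right) \frac{8}{29959} = - \frac{21648}{29959}$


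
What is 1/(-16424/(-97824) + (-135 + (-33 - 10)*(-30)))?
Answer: 12228/14125393 ≈ 0.00086567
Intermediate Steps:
1/(-16424/(-97824) + (-135 + (-33 - 10)*(-30))) = 1/(-16424*(-1/97824) + (-135 - 43*(-30))) = 1/(2053/12228 + (-135 + 1290)) = 1/(2053/12228 + 1155) = 1/(14125393/12228) = 12228/14125393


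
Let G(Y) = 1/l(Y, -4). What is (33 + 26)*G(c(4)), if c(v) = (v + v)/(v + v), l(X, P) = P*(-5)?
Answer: 59/20 ≈ 2.9500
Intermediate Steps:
l(X, P) = -5*P
c(v) = 1 (c(v) = (2*v)/((2*v)) = (2*v)*(1/(2*v)) = 1)
G(Y) = 1/20 (G(Y) = 1/(-5*(-4)) = 1/20)
(33 + 26)*G(c(4)) = (33 + 26)*(1/20) = 59*(1/20) = 59/20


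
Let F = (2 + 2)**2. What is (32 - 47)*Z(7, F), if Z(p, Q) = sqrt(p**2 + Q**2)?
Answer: -15*sqrt(305) ≈ -261.96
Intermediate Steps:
F = 16 (F = 4**2 = 16)
Z(p, Q) = sqrt(Q**2 + p**2)
(32 - 47)*Z(7, F) = (32 - 47)*sqrt(16**2 + 7**2) = -15*sqrt(256 + 49) = -15*sqrt(305)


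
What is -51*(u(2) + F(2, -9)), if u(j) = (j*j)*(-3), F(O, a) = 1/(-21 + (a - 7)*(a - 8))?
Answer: 153561/251 ≈ 611.80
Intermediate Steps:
F(O, a) = 1/(-21 + (-8 + a)*(-7 + a)) (F(O, a) = 1/(-21 + (-7 + a)*(-8 + a)) = 1/(-21 + (-8 + a)*(-7 + a)))
u(j) = -3*j² (u(j) = j²*(-3) = -3*j²)
-51*(u(2) + F(2, -9)) = -51*(-3*2² + 1/(35 + (-9)² - 15*(-9))) = -51*(-3*4 + 1/(35 + 81 + 135)) = -51*(-12 + 1/251) = -51*(-3011/251) = 153561/251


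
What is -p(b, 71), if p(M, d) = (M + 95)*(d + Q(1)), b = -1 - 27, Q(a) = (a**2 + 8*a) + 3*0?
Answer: -5360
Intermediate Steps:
Q(a) = a**2 + 8*a (Q(a) = (a**2 + 8*a) + 0 = a**2 + 8*a)
b = -28
p(M, d) = (9 + d)*(95 + M) (p(M, d) = (M + 95)*(d + 1*(8 + 1)) = (95 + M)*(d + 1*9) = (95 + M)*(d + 9) = (95 + M)*(9 + d) = (9 + d)*(95 + M))
-p(b, 71) = -(855 + 9*(-28) + 95*71 - 28*71) = -(855 - 252 + 6745 - 1988) = -1*5360 = -5360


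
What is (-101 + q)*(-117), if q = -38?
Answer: 16263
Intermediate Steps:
(-101 + q)*(-117) = (-101 - 38)*(-117) = -139*(-117) = 16263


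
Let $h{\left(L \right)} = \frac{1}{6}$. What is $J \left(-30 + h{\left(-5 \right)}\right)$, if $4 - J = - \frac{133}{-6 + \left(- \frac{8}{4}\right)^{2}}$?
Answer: $\frac{22375}{12} \approx 1864.6$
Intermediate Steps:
$h{\left(L \right)} = \frac{1}{6}$
$J = - \frac{125}{2}$ ($J = 4 - - \frac{133}{-6 + \left(- \frac{8}{4}\right)^{2}} = 4 - - \frac{133}{-6 + \left(\left(-8\right) \frac{1}{4}\right)^{2}} = 4 - - \frac{133}{-6 + \left(-2\right)^{2}} = 4 - - \frac{133}{-6 + 4} = 4 - - \frac{133}{-2} = 4 - \left(-133\right) \left(- \frac{1}{2}\right) = 4 - \frac{133}{2} = - \frac{125}{2} \approx -62.5$)
$J \left(-30 + h{\left(-5 \right)}\right) = - \frac{125 \left(-30 + \frac{1}{6}\right)}{2} = \left(- \frac{125}{2}\right) \left(- \frac{179}{6}\right) = \frac{22375}{12}$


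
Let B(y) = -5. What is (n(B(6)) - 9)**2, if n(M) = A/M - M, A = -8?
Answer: 144/25 ≈ 5.7600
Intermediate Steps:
n(M) = -M - 8/M (n(M) = -8/M - M = -M - 8/M)
(n(B(6)) - 9)**2 = ((-1*(-5) - 8/(-5)) - 9)**2 = ((5 - 8*(-1/5)) - 9)**2 = ((5 + 8/5) - 9)**2 = (33/5 - 9)**2 = (-12/5)**2 = 144/25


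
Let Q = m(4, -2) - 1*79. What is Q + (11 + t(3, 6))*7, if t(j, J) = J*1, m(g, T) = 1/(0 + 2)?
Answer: 81/2 ≈ 40.500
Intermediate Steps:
m(g, T) = ½ (m(g, T) = 1/2 = ½)
t(j, J) = J
Q = -157/2 (Q = ½ - 1*79 = ½ - 79 = -157/2 ≈ -78.500)
Q + (11 + t(3, 6))*7 = -157/2 + (11 + 6)*7 = -157/2 + 17*7 = -157/2 + 119 = 81/2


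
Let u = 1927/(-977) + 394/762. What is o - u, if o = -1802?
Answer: -670229356/372237 ≈ -1800.5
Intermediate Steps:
u = -541718/372237 (u = 1927*(-1/977) + 394*(1/762) = -1927/977 + 197/381 = -541718/372237 ≈ -1.4553)
o - u = -1802 - 1*(-541718/372237) = -1802 + 541718/372237 = -670229356/372237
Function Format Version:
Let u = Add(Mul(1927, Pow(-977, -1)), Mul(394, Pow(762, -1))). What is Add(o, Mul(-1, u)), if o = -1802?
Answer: Rational(-670229356, 372237) ≈ -1800.5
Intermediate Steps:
u = Rational(-541718, 372237) (u = Add(Mul(1927, Rational(-1, 977)), Mul(394, Rational(1, 762))) = Add(Rational(-1927, 977), Rational(197, 381)) = Rational(-541718, 372237) ≈ -1.4553)
Add(o, Mul(-1, u)) = Add(-1802, Mul(-1, Rational(-541718, 372237))) = Add(-1802, Rational(541718, 372237)) = Rational(-670229356, 372237)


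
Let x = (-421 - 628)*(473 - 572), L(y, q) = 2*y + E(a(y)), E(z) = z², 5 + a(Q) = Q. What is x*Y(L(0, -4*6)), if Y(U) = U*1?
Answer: 2596275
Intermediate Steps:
a(Q) = -5 + Q
L(y, q) = (-5 + y)² + 2*y (L(y, q) = 2*y + (-5 + y)² = (-5 + y)² + 2*y)
x = 103851 (x = -1049*(-99) = 103851)
Y(U) = U
x*Y(L(0, -4*6)) = 103851*((-5 + 0)² + 2*0) = 103851*((-5)² + 0) = 103851*(25 + 0) = 103851*25 = 2596275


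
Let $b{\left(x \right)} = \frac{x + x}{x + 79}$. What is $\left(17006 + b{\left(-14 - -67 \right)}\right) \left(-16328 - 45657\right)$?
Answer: $- \frac{6325000115}{6} \approx -1.0542 \cdot 10^{9}$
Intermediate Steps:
$b{\left(x \right)} = \frac{2 x}{79 + x}$
$\left(17006 + b{\left(-14 - -67 \right)}\right) \left(-16328 - 45657\right) = \left(17006 + \frac{2 \left(-14 - -67\right)}{79 - -53}\right) \left(-16328 - 45657\right) = \left(17006 + \frac{2 \left(-14 + 67\right)}{79 + \left(-14 + 67\right)}\right) \left(-61985\right) = \left(17006 + 2 \cdot 53 \frac{1}{79 + 53}\right) \left(-61985\right) = \left(17006 + 2 \cdot 53 \cdot \frac{1}{132}\right) \left(-61985\right) = \left(17006 + \frac{53}{66}\right) \left(-61985\right) = \frac{1122449}{66} \left(-61985\right) = - \frac{6325000115}{6}$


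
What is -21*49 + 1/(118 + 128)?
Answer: -253133/246 ≈ -1029.0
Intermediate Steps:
-21*49 + 1/(118 + 128) = -1029 + 1/246 = -253133/246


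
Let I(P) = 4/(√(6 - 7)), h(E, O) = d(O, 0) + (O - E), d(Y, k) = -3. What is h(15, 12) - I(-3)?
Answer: -6 + 4*I ≈ -6.0 + 4.0*I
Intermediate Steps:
h(E, O) = -3 + O - E (h(E, O) = -3 + (O - E) = -3 + O - E)
I(P) = -4*I (I(P) = 4/(√(-1)) = 4/I = 4*(-I) = -4*I)
h(15, 12) - I(-3) = (-3 + 12 - 1*15) - (-4)*I = (-3 + 12 - 15) + 4*I = -6 + 4*I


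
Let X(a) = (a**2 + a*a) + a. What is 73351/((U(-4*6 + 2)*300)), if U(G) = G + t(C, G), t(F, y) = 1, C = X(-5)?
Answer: -73351/6300 ≈ -11.643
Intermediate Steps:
X(a) = a + 2*a**2 (X(a) = (a**2 + a**2) + a = 2*a**2 + a = a + 2*a**2)
C = 45 (C = -5*(1 + 2*(-5)) = -5*(1 - 10) = -5*(-9) = 45)
U(G) = 1 + G (U(G) = G + 1 = 1 + G)
73351/((U(-4*6 + 2)*300)) = 73351/(((1 + (-4*6 + 2))*300)) = 73351/(((1 + (-24 + 2))*300)) = 73351/(((1 - 22)*300)) = 73351/((-21*300)) = 73351/(-6300) = 73351*(-1/6300) = -73351/6300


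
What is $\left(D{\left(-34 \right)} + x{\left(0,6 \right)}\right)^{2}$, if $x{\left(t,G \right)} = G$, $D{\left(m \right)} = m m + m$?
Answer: $1272384$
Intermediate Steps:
$D{\left(m \right)} = m + m^{2}$ ($D{\left(m \right)} = m^{2} + m = m + m^{2}$)
$\left(D{\left(-34 \right)} + x{\left(0,6 \right)}\right)^{2} = \left(- 34 \left(1 - 34\right) + 6\right)^{2} = \left(\left(-34\right) \left(-33\right) + 6\right)^{2} = \left(1122 + 6\right)^{2} = 1128^{2} = 1272384$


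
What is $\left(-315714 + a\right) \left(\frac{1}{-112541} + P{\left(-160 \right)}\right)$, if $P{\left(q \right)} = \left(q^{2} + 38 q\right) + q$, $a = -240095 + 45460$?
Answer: $- \frac{1111945216111891}{112541} \approx -9.8804 \cdot 10^{9}$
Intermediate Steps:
$a = -194635$
$P{\left(q \right)} = q^{2} + 39 q$
$\left(-315714 + a\right) \left(\frac{1}{-112541} + P{\left(-160 \right)}\right) = \left(-315714 - 194635\right) \left(\frac{1}{-112541} - 160 \left(39 - 160\right)\right) = - 510349 \left(- \frac{1}{112541} - -19360\right) = - 510349 \left(- \frac{1}{112541} + 19360\right) = \left(-510349\right) \frac{2178793759}{112541} = - \frac{1111945216111891}{112541}$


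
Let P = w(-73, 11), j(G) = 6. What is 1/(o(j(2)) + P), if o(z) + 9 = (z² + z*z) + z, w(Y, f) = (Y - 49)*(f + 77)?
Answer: -1/10667 ≈ -9.3747e-5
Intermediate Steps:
w(Y, f) = (-49 + Y)*(77 + f)
P = -10736 (P = -3773 - 49*11 + 77*(-73) - 73*11 = -3773 - 539 - 5621 - 803 = -10736)
o(z) = -9 + z + 2*z² (o(z) = -9 + ((z² + z*z) + z) = -9 + ((z² + z²) + z) = -9 + (2*z² + z) = -9 + (z + 2*z²) = -9 + z + 2*z²)
1/(o(j(2)) + P) = 1/((-9 + 6 + 2*6²) - 10736) = 1/((-9 + 6 + 2*36) - 10736) = 1/((-9 + 6 + 72) - 10736) = 1/(69 - 10736) = 1/(-10667) = -1/10667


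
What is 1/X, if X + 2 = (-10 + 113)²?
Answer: 1/10607 ≈ 9.4277e-5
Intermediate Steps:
X = 10607 (X = -2 + (-10 + 113)² = -2 + 103² = -2 + 10609 = 10607)
1/X = 1/10607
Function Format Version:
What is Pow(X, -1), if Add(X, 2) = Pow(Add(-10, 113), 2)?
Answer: Rational(1, 10607) ≈ 9.4277e-5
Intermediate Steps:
X = 10607 (X = Add(-2, Pow(Add(-10, 113), 2)) = Add(-2, Pow(103, 2)) = Add(-2, 10609) = 10607)
Pow(X, -1) = Pow(10607, -1) = Rational(1, 10607)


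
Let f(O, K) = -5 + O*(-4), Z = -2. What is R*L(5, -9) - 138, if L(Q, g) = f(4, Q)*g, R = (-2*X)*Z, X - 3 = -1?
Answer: 1374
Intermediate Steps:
X = 2 (X = 3 - 1 = 2)
f(O, K) = -5 - 4*O
R = 8 (R = -2*2*(-2) = -4*(-2) = 8)
L(Q, g) = -21*g (L(Q, g) = (-5 - 4*4)*g = (-5 - 16)*g = -21*g)
R*L(5, -9) - 138 = 8*(-21*(-9)) - 138 = 8*189 - 138 = 1512 - 138 = 1374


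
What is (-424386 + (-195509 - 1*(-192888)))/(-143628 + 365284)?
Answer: -427007/221656 ≈ -1.9264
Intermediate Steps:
(-424386 + (-195509 - 1*(-192888)))/(-143628 + 365284) = (-424386 + (-195509 + 192888))/221656 = (-424386 - 2621)*(1/221656) = -427007*1/221656 = -427007/221656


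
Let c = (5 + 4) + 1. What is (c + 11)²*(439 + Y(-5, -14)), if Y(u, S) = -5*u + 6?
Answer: 207270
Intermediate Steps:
c = 10 (c = 9 + 1 = 10)
Y(u, S) = 6 - 5*u
(c + 11)²*(439 + Y(-5, -14)) = (10 + 11)²*(439 + (6 - 5*(-5))) = 21²*(439 + (6 + 25)) = 441*(439 + 31) = 441*470 = 207270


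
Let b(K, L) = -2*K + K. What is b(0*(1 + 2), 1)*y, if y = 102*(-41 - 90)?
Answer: 0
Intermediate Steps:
b(K, L) = -K
y = -13362 (y = 102*(-131) = -13362)
b(0*(1 + 2), 1)*y = -0*(1 + 2)*(-13362) = -0*3*(-13362) = -1*0*(-13362) = 0*(-13362) = 0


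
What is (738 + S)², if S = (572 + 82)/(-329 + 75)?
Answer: 8723373201/16129 ≈ 5.4085e+5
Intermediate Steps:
S = -327/127 (S = 654/(-254) = 654*(-1/254) = -327/127 ≈ -2.5748)
(738 + S)² = (738 - 327/127)² = (93399/127)² = 8723373201/16129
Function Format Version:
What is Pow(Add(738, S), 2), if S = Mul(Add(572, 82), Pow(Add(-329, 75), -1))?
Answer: Rational(8723373201, 16129) ≈ 5.4085e+5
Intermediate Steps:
S = Rational(-327, 127) (S = Mul(654, Pow(-254, -1)) = Mul(654, Rational(-1, 254)) = Rational(-327, 127) ≈ -2.5748)
Pow(Add(738, S), 2) = Pow(Add(738, Rational(-327, 127)), 2) = Pow(Rational(93399, 127), 2) = Rational(8723373201, 16129)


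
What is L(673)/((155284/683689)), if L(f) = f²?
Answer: 309662575081/155284 ≈ 1.9942e+6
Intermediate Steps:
L(673)/((155284/683689)) = 673²/((155284/683689)) = 452929/((155284*(1/683689))) = 452929/(155284/683689) = 452929*(683689/155284) = 309662575081/155284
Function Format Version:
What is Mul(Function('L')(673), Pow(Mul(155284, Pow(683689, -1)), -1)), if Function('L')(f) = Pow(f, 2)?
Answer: Rational(309662575081, 155284) ≈ 1.9942e+6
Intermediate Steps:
Mul(Function('L')(673), Pow(Mul(155284, Pow(683689, -1)), -1)) = Mul(Pow(673, 2), Pow(Mul(155284, Pow(683689, -1)), -1)) = Mul(452929, Pow(Mul(155284, Rational(1, 683689)), -1)) = Mul(452929, Pow(Rational(155284, 683689), -1)) = Mul(452929, Rational(683689, 155284)) = Rational(309662575081, 155284)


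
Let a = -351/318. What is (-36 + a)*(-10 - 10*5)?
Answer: 117990/53 ≈ 2226.2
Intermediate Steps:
a = -117/106 (a = -351*1/318 = -117/106 ≈ -1.1038)
(-36 + a)*(-10 - 10*5) = (-36 - 117/106)*(-10 - 10*5) = -3933*(-10 - 50)/106 = -3933/106*(-60) = 117990/53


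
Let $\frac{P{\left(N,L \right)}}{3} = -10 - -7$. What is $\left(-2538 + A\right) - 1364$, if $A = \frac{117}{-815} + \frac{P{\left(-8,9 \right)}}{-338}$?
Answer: $- \frac{1074916151}{275470} \approx -3902.1$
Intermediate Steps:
$P{\left(N,L \right)} = -9$ ($P{\left(N,L \right)} = 3 \left(-10 - -7\right) = 3 \left(-10 + 7\right) = 3 \left(-3\right) = -9$)
$A = - \frac{32211}{275470}$ ($A = \frac{117}{-815} - \frac{9}{-338} = 117 \left(- \frac{1}{815}\right) - - \frac{9}{338} = - \frac{117}{815} + \frac{9}{338} = - \frac{32211}{275470} \approx -0.11693$)
$\left(-2538 + A\right) - 1364 = \left(-2538 - \frac{32211}{275470}\right) - 1364 = - \frac{699175071}{275470} - 1364 = - \frac{1074916151}{275470}$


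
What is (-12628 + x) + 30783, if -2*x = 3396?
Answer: 16457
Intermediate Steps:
x = -1698 (x = -½*3396 = -1698)
(-12628 + x) + 30783 = (-12628 - 1698) + 30783 = -14326 + 30783 = 16457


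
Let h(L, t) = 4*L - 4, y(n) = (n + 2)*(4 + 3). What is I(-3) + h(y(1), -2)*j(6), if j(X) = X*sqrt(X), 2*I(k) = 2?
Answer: 1 + 480*sqrt(6) ≈ 1176.8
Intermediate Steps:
I(k) = 1 (I(k) = (1/2)*2 = 1)
y(n) = 14 + 7*n (y(n) = (2 + n)*7 = 14 + 7*n)
h(L, t) = -4 + 4*L
j(X) = X**(3/2)
I(-3) + h(y(1), -2)*j(6) = 1 + (-4 + 4*(14 + 7*1))*6**(3/2) = 1 + (-4 + 4*(14 + 7))*(6*sqrt(6)) = 1 + (-4 + 4*21)*(6*sqrt(6)) = 1 + (-4 + 84)*(6*sqrt(6)) = 1 + 80*(6*sqrt(6)) = 1 + 480*sqrt(6)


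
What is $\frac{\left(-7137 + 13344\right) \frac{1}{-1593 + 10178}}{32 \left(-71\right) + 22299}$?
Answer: $\frac{6207}{171931795} \approx 3.6101 \cdot 10^{-5}$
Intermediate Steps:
$\frac{\left(-7137 + 13344\right) \frac{1}{-1593 + 10178}}{32 \left(-71\right) + 22299} = \frac{6207 \cdot \frac{1}{8585}}{-2272 + 22299} = \frac{6207 \cdot \frac{1}{8585}}{20027} = \frac{6207}{8585} \cdot \frac{1}{20027} = \frac{6207}{171931795}$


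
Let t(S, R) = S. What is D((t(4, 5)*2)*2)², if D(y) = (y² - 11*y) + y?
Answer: 9216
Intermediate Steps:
D(y) = y² - 10*y
D((t(4, 5)*2)*2)² = (((4*2)*2)*(-10 + (4*2)*2))² = ((8*2)*(-10 + 8*2))² = (16*(-10 + 16))² = (16*6)² = 96² = 9216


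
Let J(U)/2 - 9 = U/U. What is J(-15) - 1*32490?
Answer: -32470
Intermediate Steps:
J(U) = 20 (J(U) = 18 + 2*(U/U) = 18 + 2*1 = 18 + 2 = 20)
J(-15) - 1*32490 = 20 - 1*32490 = 20 - 32490 = -32470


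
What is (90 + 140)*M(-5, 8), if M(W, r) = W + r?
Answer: 690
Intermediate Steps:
(90 + 140)*M(-5, 8) = (90 + 140)*(-5 + 8) = 230*3 = 690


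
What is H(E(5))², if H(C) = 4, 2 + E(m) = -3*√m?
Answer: 16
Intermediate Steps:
E(m) = -2 - 3*√m
H(E(5))² = 4² = 16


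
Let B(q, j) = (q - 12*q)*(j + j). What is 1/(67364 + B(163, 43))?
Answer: -1/86834 ≈ -1.1516e-5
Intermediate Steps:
B(q, j) = -22*j*q (B(q, j) = (-11*q)*(2*j) = -22*j*q)
1/(67364 + B(163, 43)) = 1/(67364 - 22*43*163) = 1/(67364 - 154198) = 1/(-86834) = -1/86834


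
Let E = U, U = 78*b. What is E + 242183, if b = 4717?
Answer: 610109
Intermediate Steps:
U = 367926 (U = 78*4717 = 367926)
E = 367926
E + 242183 = 367926 + 242183 = 610109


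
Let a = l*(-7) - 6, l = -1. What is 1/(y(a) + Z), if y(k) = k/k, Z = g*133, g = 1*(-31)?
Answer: -1/4122 ≈ -0.00024260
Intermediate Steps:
g = -31
a = 1 (a = -1*(-7) - 6 = 7 - 6 = 1)
Z = -4123 (Z = -31*133 = -4123)
y(k) = 1
1/(y(a) + Z) = 1/(1 - 4123) = 1/(-4122) = -1/4122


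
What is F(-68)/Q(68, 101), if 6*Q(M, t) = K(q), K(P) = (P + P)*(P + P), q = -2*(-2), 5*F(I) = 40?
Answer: ¾ ≈ 0.75000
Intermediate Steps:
F(I) = 8 (F(I) = (⅕)*40 = 8)
q = 4
K(P) = 4*P² (K(P) = (2*P)*(2*P) = 4*P²)
Q(M, t) = 32/3 (Q(M, t) = (4*4²)/6 = (4*16)/6 = (⅙)*64 = 32/3)
F(-68)/Q(68, 101) = 8/(32/3) = 8*(3/32) = ¾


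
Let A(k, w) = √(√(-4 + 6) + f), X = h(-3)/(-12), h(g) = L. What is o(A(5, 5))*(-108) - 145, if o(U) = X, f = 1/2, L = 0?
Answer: -145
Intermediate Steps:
h(g) = 0
f = ½ ≈ 0.50000
X = 0 (X = 0/(-12) = 0*(-1/12) = 0)
A(k, w) = √(½ + √2) (A(k, w) = √(√(-4 + 6) + ½) = √(√2 + ½) = √(½ + √2))
o(U) = 0
o(A(5, 5))*(-108) - 145 = 0*(-108) - 145 = 0 - 145 = -145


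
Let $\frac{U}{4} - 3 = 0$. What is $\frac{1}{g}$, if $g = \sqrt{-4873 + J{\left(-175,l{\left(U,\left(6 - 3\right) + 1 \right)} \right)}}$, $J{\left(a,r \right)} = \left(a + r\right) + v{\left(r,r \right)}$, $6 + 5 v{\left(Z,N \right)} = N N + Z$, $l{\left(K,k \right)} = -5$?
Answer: $- \frac{i \sqrt{126255}}{25251} \approx - 0.014072 i$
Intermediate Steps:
$U = 12$ ($U = 12 + 4 \cdot 0 = 12 + 0 = 12$)
$v{\left(Z,N \right)} = - \frac{6}{5} + \frac{Z}{5} + \frac{N^{2}}{5}$ ($v{\left(Z,N \right)} = - \frac{6}{5} + \frac{N N + Z}{5} = - \frac{6}{5} + \frac{N^{2} + Z}{5} = - \frac{6}{5} + \frac{Z + N^{2}}{5} = - \frac{6}{5} + \left(\frac{Z}{5} + \frac{N^{2}}{5}\right) = - \frac{6}{5} + \frac{Z}{5} + \frac{N^{2}}{5}$)
$J{\left(a,r \right)} = - \frac{6}{5} + a + \frac{r^{2}}{5} + \frac{6 r}{5}$ ($J{\left(a,r \right)} = \left(a + r\right) + \left(- \frac{6}{5} + \frac{r}{5} + \frac{r^{2}}{5}\right) = - \frac{6}{5} + a + \frac{r^{2}}{5} + \frac{6 r}{5}$)
$g = \frac{i \sqrt{126255}}{5}$ ($g = \sqrt{-4873 + \left(- \frac{6}{5} - 175 + \frac{\left(-5\right)^{2}}{5} + \frac{6}{5} \left(-5\right)\right)} = \sqrt{-4873 - \frac{886}{5}} = \sqrt{- \frac{25251}{5}} = \frac{i \sqrt{126255}}{5} \approx 71.065 i$)
$\frac{1}{g} = \frac{1}{\frac{1}{5} i \sqrt{126255}} = - \frac{i \sqrt{126255}}{25251}$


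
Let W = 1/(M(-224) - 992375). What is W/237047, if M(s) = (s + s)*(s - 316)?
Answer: -1/177893106385 ≈ -5.6214e-12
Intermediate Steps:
M(s) = 2*s*(-316 + s) (M(s) = (2*s)*(-316 + s) = 2*s*(-316 + s))
W = -1/750455 (W = 1/(2*(-224)*(-316 - 224) - 992375) = 1/(2*(-224)*(-540) - 992375) = 1/(241920 - 992375) = 1/(-750455) = -1/750455 ≈ -1.3325e-6)
W/237047 = -1/750455/237047 = -1/750455*1/237047 = -1/177893106385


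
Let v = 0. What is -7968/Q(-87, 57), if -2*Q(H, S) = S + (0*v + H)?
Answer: -2656/5 ≈ -531.20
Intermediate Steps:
Q(H, S) = -H/2 - S/2 (Q(H, S) = -(S + (0*0 + H))/2 = -(S + (0 + H))/2 = -(S + H)/2 = -(H + S)/2 = -H/2 - S/2)
-7968/Q(-87, 57) = -7968/(-½*(-87) - ½*57) = -7968/(87/2 - 57/2) = -7968/15 = -7968*1/15 = -2656/5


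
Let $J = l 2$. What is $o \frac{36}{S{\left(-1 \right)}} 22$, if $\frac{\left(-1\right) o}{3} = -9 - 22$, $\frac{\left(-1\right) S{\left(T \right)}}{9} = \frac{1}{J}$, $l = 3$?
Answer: $-49104$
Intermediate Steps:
$J = 6$ ($J = 3 \cdot 2 = 6$)
$S{\left(T \right)} = - \frac{3}{2}$ ($S{\left(T \right)} = - \frac{9}{6} = \left(-9\right) \frac{1}{6} = - \frac{3}{2}$)
$o = 93$ ($o = - 3 \left(-9 - 22\right) = \left(-3\right) \left(-31\right) = 93$)
$o \frac{36}{S{\left(-1 \right)}} 22 = 93 \frac{36}{- \frac{3}{2}} \cdot 22 = 93 \cdot 36 \left(- \frac{2}{3}\right) 22 = 93 \left(-24\right) 22 = \left(-2232\right) 22 = -49104$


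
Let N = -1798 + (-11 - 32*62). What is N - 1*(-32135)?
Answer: 28342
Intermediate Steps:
N = -3793 (N = -1798 + (-11 - 1984) = -1798 - 1995 = -3793)
N - 1*(-32135) = -3793 - 1*(-32135) = -3793 + 32135 = 28342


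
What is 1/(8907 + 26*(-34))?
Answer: 1/8023 ≈ 0.00012464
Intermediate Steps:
1/(8907 + 26*(-34)) = 1/(8907 - 884) = 1/8023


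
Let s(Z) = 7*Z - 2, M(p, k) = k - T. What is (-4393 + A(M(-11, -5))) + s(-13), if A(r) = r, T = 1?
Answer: -4492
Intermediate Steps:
M(p, k) = -1 + k (M(p, k) = k - 1*1 = k - 1 = -1 + k)
s(Z) = -2 + 7*Z
(-4393 + A(M(-11, -5))) + s(-13) = (-4393 + (-1 - 5)) + (-2 + 7*(-13)) = (-4393 - 6) + (-2 - 91) = -4399 - 93 = -4492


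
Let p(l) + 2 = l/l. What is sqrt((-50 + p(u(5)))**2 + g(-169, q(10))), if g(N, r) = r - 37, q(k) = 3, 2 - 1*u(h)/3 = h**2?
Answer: sqrt(2567) ≈ 50.666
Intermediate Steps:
u(h) = 6 - 3*h**2
g(N, r) = -37 + r
p(l) = -1 (p(l) = -2 + l/l = -2 + 1 = -1)
sqrt((-50 + p(u(5)))**2 + g(-169, q(10))) = sqrt((-50 - 1)**2 + (-37 + 3)) = sqrt((-51)**2 - 34) = sqrt(2601 - 34) = sqrt(2567)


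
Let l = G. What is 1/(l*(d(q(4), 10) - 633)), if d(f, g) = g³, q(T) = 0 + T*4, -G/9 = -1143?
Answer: 1/3775329 ≈ 2.6488e-7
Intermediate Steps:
G = 10287 (G = -9*(-1143) = 10287)
l = 10287
q(T) = 4*T (q(T) = 0 + 4*T = 4*T)
1/(l*(d(q(4), 10) - 633)) = 1/(10287*(10³ - 633)) = 1/(10287*(1000 - 633)) = 1/(10287*367) = 1/3775329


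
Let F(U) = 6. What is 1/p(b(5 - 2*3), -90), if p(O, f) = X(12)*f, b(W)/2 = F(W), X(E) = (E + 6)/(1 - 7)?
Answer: 1/270 ≈ 0.0037037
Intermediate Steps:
X(E) = -1 - E/6 (X(E) = (6 + E)/(-6) = (6 + E)*(-1/6) = -1 - E/6)
b(W) = 12 (b(W) = 2*6 = 12)
p(O, f) = -3*f (p(O, f) = (-1 - 1/6*12)*f = (-1 - 2)*f = -3*f)
1/p(b(5 - 2*3), -90) = 1/(-3*(-90)) = 1/270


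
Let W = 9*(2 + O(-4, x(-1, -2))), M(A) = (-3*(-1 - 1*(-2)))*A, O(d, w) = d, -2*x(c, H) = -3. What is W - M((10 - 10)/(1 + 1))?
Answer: -18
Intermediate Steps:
x(c, H) = 3/2 (x(c, H) = -1/2*(-3) = 3/2)
M(A) = -3*A (M(A) = (-3*(-1 + 2))*A = (-3*1)*A = -3*A)
W = -18 (W = 9*(2 - 4) = 9*(-2) = -18)
W - M((10 - 10)/(1 + 1)) = -18 - (-3)*(10 - 10)/(1 + 1) = -18 - (-3)*0/2 = -18 - (-3)*0*(1/2) = -18 - (-3)*0 = -18 - 1*0 = -18 + 0 = -18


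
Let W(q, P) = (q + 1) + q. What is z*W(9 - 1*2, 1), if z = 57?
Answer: 855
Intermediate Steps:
W(q, P) = 1 + 2*q (W(q, P) = (1 + q) + q = 1 + 2*q)
z*W(9 - 1*2, 1) = 57*(1 + 2*(9 - 1*2)) = 57*(1 + 2*(9 - 2)) = 57*(1 + 2*7) = 57*(1 + 14) = 57*15 = 855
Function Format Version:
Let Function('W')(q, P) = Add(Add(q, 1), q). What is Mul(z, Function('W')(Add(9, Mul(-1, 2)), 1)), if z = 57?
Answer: 855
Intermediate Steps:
Function('W')(q, P) = Add(1, Mul(2, q)) (Function('W')(q, P) = Add(Add(1, q), q) = Add(1, Mul(2, q)))
Mul(z, Function('W')(Add(9, Mul(-1, 2)), 1)) = Mul(57, Add(1, Mul(2, Add(9, Mul(-1, 2))))) = Mul(57, Add(1, Mul(2, Add(9, -2)))) = Mul(57, Add(1, Mul(2, 7))) = Mul(57, Add(1, 14)) = Mul(57, 15) = 855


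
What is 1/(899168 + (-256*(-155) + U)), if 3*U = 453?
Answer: 1/938999 ≈ 1.0650e-6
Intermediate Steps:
U = 151 (U = (⅓)*453 = 151)
1/(899168 + (-256*(-155) + U)) = 1/(899168 + (-256*(-155) + 151)) = 1/(899168 + (39680 + 151)) = 1/(899168 + 39831) = 1/938999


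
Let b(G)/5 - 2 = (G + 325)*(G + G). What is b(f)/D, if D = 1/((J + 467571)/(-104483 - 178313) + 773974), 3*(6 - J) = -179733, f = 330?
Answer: 118275786635130540/70699 ≈ 1.6729e+12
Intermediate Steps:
J = 59917 (J = 6 - ⅓*(-179733) = 6 + 59911 = 59917)
b(G) = 10 + 10*G*(325 + G) (b(G) = 10 + 5*((G + 325)*(G + G)) = 10 + 5*((325 + G)*(2*G)) = 10 + 5*(2*G*(325 + G)) = 10 + 10*G*(325 + G))
D = 70699/54719055954 (D = 1/((59917 + 467571)/(-104483 - 178313) + 773974) = 1/(527488/(-282796) + 773974) = 1/(527488*(-1/282796) + 773974) = 1/(-131872/70699 + 773974) = 1/(54719055954/70699) = 70699/54719055954 ≈ 1.2920e-6)
b(f)/D = (10 + 10*330² + 3250*330)/(70699/54719055954) = (10 + 10*108900 + 1072500)*(54719055954/70699) = (10 + 1089000 + 1072500)*(54719055954/70699) = 2161510*(54719055954/70699) = 118275786635130540/70699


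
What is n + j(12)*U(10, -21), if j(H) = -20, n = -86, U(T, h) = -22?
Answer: 354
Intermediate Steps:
n + j(12)*U(10, -21) = -86 - 20*(-22) = -86 + 440 = 354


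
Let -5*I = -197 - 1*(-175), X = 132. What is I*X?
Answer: 2904/5 ≈ 580.80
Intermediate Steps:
I = 22/5 (I = -(-197 - 1*(-175))/5 = -(-197 + 175)/5 = -⅕*(-22) = 22/5 ≈ 4.4000)
I*X = (22/5)*132 = 2904/5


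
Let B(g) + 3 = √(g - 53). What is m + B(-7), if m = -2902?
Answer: -2905 + 2*I*√15 ≈ -2905.0 + 7.746*I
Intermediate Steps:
B(g) = -3 + √(-53 + g) (B(g) = -3 + √(g - 53) = -3 + √(-53 + g))
m + B(-7) = -2902 + (-3 + √(-53 - 7)) = -2902 + (-3 + √(-60)) = -2902 + (-3 + 2*I*√15) = -2905 + 2*I*√15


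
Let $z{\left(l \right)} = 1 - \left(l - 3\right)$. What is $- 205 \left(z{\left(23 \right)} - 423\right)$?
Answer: $90610$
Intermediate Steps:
$z{\left(l \right)} = 4 - l$ ($z{\left(l \right)} = 1 - \left(-3 + l\right) = 4 - l$)
$- 205 \left(z{\left(23 \right)} - 423\right) = - 205 \left(\left(4 - 23\right) - 423\right) = - 205 \left(-19 - 423\right) = \left(-205\right) \left(-442\right) = 90610$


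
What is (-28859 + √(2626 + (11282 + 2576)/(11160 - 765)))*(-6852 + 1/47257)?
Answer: 9344687427217/47257 - 647609926*√7886088210/163745505 ≈ 1.9739e+8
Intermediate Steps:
(-28859 + √(2626 + (11282 + 2576)/(11160 - 765)))*(-6852 + 1/47257) = (-28859 + √(2626 + 13858/10395))*(-6852 + 1/47257) = (-28859 + √(2626 + 13858*(1/10395)))*(-323804963/47257) = (-28859 + √(2626 + 13858/10395))*(-323804963/47257) = (-28859 + √(27311128/10395))*(-323804963/47257) = (-28859 + 2*√7886088210/3465)*(-323804963/47257) = 9344687427217/47257 - 647609926*√7886088210/163745505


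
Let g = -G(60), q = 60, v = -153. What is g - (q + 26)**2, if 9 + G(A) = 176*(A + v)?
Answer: 8981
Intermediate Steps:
G(A) = -26937 + 176*A (G(A) = -9 + 176*(A - 153) = -9 + 176*(-153 + A) = -9 + (-26928 + 176*A) = -26937 + 176*A)
g = 16377 (g = -(-26937 + 176*60) = -(-26937 + 10560) = -1*(-16377) = 16377)
g - (q + 26)**2 = 16377 - (60 + 26)**2 = 16377 - 1*86**2 = 16377 - 1*7396 = 16377 - 7396 = 8981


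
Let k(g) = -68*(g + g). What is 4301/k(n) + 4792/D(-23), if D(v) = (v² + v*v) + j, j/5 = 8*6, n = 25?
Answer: 315003/129800 ≈ 2.4268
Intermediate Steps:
j = 240 (j = 5*(8*6) = 5*48 = 240)
k(g) = -136*g
D(v) = 240 + 2*v² (D(v) = (v² + v*v) + 240 = (v² + v²) + 240 = 2*v² + 240 = 240 + 2*v²)
4301/k(n) + 4792/D(-23) = 4301/((-136*25)) + 4792/(240 + 2*(-23)²) = 4301/(-3400) + 4792/(240 + 2*529) = 4301*(-1/3400) + 4792/(240 + 1058) = -253/200 + 4792/1298 = -253/200 + 4792*(1/1298) = -253/200 + 2396/649 = 315003/129800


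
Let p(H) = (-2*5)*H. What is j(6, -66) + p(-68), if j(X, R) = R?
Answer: 614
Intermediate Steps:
p(H) = -10*H
j(6, -66) + p(-68) = -66 - 10*(-68) = -66 + 680 = 614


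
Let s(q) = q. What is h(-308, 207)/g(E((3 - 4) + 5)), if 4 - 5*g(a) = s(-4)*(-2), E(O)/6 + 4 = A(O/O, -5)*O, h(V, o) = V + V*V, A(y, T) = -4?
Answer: -118195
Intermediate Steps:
h(V, o) = V + V²
E(O) = -24 - 24*O (E(O) = -24 + 6*(-4*O) = -24 - 24*O)
g(a) = -⅘ (g(a) = ⅘ - (-4)*(-2)/5 = ⅘ - ⅕*8 = ⅘ - 8/5 = -⅘)
h(-308, 207)/g(E((3 - 4) + 5)) = (-308*(1 - 308))/(-⅘) = -308*(-307)*(-5/4) = 94556*(-5/4) = -118195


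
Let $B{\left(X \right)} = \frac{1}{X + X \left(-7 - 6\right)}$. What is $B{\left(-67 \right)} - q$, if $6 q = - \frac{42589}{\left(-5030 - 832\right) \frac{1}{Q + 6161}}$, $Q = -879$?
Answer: $- \frac{15071988635}{2356524} \approx -6395.9$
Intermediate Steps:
$q = \frac{112477549}{17586}$ ($q = \frac{\left(-42589\right) \frac{1}{\left(-5030 - 832\right) \frac{1}{-879 + 6161}}}{6} = \frac{\left(-42589\right) \frac{1}{\left(-5862\right) \frac{1}{5282}}}{6} = \frac{\left(-42589\right) \frac{1}{- \frac{2931}{2641}}}{6} = \frac{\left(-42589\right) \left(- \frac{2641}{2931}\right)}{6} = \frac{1}{6} \cdot \frac{112477549}{2931} = \frac{112477549}{17586} \approx 6395.9$)
$B{\left(X \right)} = - \frac{1}{12 X}$ ($B{\left(X \right)} = \frac{1}{X + X \left(-13\right)} = \frac{1}{X - 13 X} = \frac{1}{\left(-12\right) X} = - \frac{1}{12 X}$)
$B{\left(-67 \right)} - q = - \frac{1}{12 \left(-67\right)} - \frac{112477549}{17586} = \left(- \frac{1}{12}\right) \left(- \frac{1}{67}\right) - \frac{112477549}{17586} = \frac{1}{804} - \frac{112477549}{17586} = - \frac{15071988635}{2356524}$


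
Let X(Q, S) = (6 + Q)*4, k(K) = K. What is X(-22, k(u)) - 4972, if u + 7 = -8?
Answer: -5036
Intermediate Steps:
u = -15 (u = -7 - 8 = -15)
X(Q, S) = 24 + 4*Q
X(-22, k(u)) - 4972 = (24 + 4*(-22)) - 4972 = (24 - 88) - 4972 = -64 - 4972 = -5036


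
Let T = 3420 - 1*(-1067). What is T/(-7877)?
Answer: -4487/7877 ≈ -0.56963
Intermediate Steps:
T = 4487 (T = 3420 + 1067 = 4487)
T/(-7877) = 4487/(-7877) = 4487*(-1/7877) = -4487/7877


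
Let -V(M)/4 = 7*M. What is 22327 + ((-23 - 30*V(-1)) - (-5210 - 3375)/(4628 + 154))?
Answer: 102649433/4782 ≈ 21466.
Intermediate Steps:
V(M) = -28*M
22327 + ((-23 - 30*V(-1)) - (-5210 - 3375)/(4628 + 154)) = 22327 + ((-23 - (-840)*(-1)) - (-5210 - 3375)/(4628 + 154)) = 22327 + ((-23 - 30*28) - (-8585)/4782) = 22327 + ((-23 - 840) - (-8585)/4782) = 22327 + (-863 - 1*(-8585/4782)) = 22327 + (-863 + 8585/4782) = 22327 - 4118281/4782 = 102649433/4782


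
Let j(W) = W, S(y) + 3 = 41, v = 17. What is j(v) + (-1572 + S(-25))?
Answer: -1517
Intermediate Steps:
S(y) = 38 (S(y) = -3 + 41 = 38)
j(v) + (-1572 + S(-25)) = 17 + (-1572 + 38) = 17 - 1534 = -1517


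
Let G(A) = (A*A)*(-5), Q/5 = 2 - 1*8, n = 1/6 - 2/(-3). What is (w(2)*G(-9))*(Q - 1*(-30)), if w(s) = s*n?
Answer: 0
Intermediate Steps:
n = ⅚ (n = 1*(⅙) - 2*(-⅓) = ⅙ + ⅔ = ⅚ ≈ 0.83333)
Q = -30 (Q = 5*(2 - 1*8) = 5*(2 - 8) = 5*(-6) = -30)
G(A) = -5*A² (G(A) = A²*(-5) = -5*A²)
w(s) = 5*s/6 (w(s) = s*(⅚) = 5*s/6)
(w(2)*G(-9))*(Q - 1*(-30)) = (((⅚)*2)*(-5*(-9)²))*(-30 - 1*(-30)) = (5*(-5*81)/3)*(-30 + 30) = ((5/3)*(-405))*0 = -675*0 = 0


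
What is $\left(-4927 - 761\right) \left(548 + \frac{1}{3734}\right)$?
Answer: $- \frac{5819486652}{1867} \approx -3.117 \cdot 10^{6}$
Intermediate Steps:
$\left(-4927 - 761\right) \left(548 + \frac{1}{3734}\right) = - 5688 \left(548 + \frac{1}{3734}\right) = \left(-5688\right) \frac{2046233}{3734} = - \frac{5819486652}{1867}$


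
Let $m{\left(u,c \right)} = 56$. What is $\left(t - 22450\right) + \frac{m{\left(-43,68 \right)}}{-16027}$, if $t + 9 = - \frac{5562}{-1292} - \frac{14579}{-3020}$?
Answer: $- \frac{350974491224711}{15633697420} \approx -22450.0$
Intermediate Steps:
$t = \frac{129187}{975460}$ ($t = -9 - \left(- \frac{14579}{3020} - \frac{2781}{646}\right) = -9 - - \frac{8908327}{975460} = -9 + \left(\frac{2781}{646} + \frac{14579}{3020}\right) = -9 + \frac{8908327}{975460} = \frac{129187}{975460} \approx 0.13244$)
$\left(t - 22450\right) + \frac{m{\left(-43,68 \right)}}{-16027} = \left(\frac{129187}{975460} - 22450\right) + \frac{56}{-16027} = - \frac{21898947813}{975460} + 56 \left(- \frac{1}{16027}\right) = - \frac{21898947813}{975460} - \frac{56}{16027} = - \frac{350974491224711}{15633697420}$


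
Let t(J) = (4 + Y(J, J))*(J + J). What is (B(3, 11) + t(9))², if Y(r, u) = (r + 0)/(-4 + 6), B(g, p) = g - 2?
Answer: 23716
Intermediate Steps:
B(g, p) = -2 + g
Y(r, u) = r/2
t(J) = 2*J*(4 + J/2) (t(J) = (4 + J/2)*(J + J) = (4 + J/2)*(2*J) = 2*J*(4 + J/2))
(B(3, 11) + t(9))² = ((-2 + 3) + 9*(8 + 9))² = (1 + 9*17)² = (1 + 153)² = 154² = 23716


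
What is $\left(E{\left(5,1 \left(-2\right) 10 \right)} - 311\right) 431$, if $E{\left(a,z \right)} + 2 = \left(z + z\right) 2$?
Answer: $-169383$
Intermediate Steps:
$E{\left(a,z \right)} = -2 + 4 z$ ($E{\left(a,z \right)} = -2 + \left(z + z\right) 2 = -2 + 2 z 2 = -2 + 4 z$)
$\left(E{\left(5,1 \left(-2\right) 10 \right)} - 311\right) 431 = \left(\left(-2 + 4 \cdot 1 \left(-2\right) 10\right) - 311\right) 431 = \left(\left(-2 + 4 \left(\left(-2\right) 10\right)\right) - 311\right) 431 = \left(\left(-2 + 4 \left(-20\right)\right) - 311\right) 431 = \left(\left(-2 - 80\right) - 311\right) 431 = \left(-82 - 311\right) 431 = \left(-393\right) 431 = -169383$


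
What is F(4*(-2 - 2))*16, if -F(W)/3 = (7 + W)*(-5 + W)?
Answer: -9072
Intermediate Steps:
F(W) = -3*(-5 + W)*(7 + W) (F(W) = -3*(7 + W)*(-5 + W) = -3*(-5 + W)*(7 + W))
F(4*(-2 - 2))*16 = (105 - 24*(-2 - 2) - 3*16*(-2 - 2)²)*16 = (105 - 24*(-4) - 3*(4*(-4))²)*16 = (105 - 6*(-16) - 3*(-16)²)*16 = (105 + 96 - 3*256)*16 = (105 + 96 - 768)*16 = -567*16 = -9072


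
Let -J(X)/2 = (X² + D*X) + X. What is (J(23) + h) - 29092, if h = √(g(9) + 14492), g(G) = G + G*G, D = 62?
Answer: -33048 + √14582 ≈ -32927.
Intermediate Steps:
g(G) = G + G²
h = √14582 (h = √(9*(1 + 9) + 14492) = √(9*10 + 14492) = √(90 + 14492) = √14582 ≈ 120.76)
J(X) = -126*X - 2*X² (J(X) = -2*((X² + 62*X) + X) = -2*(X² + 63*X) = -126*X - 2*X²)
(J(23) + h) - 29092 = (-2*23*(63 + 23) + √14582) - 29092 = (-2*23*86 + √14582) - 29092 = (-3956 + √14582) - 29092 = -33048 + √14582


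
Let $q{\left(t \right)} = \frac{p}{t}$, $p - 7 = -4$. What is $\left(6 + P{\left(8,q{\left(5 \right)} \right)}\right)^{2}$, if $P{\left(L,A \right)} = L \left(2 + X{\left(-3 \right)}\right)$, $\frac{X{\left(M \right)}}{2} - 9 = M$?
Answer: $13924$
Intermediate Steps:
$p = 3$ ($p = 7 - 4 = 3$)
$q{\left(t \right)} = \frac{3}{t}$
$X{\left(M \right)} = 18 + 2 M$
$P{\left(L,A \right)} = 14 L$ ($P{\left(L,A \right)} = L \left(2 + \left(18 + 2 \left(-3\right)\right)\right) = L \left(2 + \left(18 - 6\right)\right) = L \left(2 + 12\right) = L 14 = 14 L$)
$\left(6 + P{\left(8,q{\left(5 \right)} \right)}\right)^{2} = \left(6 + 14 \cdot 8\right)^{2} = \left(6 + 112\right)^{2} = 118^{2} = 13924$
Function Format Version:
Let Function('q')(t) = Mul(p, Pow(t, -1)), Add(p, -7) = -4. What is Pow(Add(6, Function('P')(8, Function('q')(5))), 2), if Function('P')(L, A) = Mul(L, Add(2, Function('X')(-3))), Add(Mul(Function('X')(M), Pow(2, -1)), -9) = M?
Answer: 13924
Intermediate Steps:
p = 3 (p = Add(7, -4) = 3)
Function('q')(t) = Mul(3, Pow(t, -1))
Function('X')(M) = Add(18, Mul(2, M))
Function('P')(L, A) = Mul(14, L) (Function('P')(L, A) = Mul(L, Add(2, Add(18, Mul(2, -3)))) = Mul(L, Add(2, Add(18, -6))) = Mul(L, Add(2, 12)) = Mul(L, 14) = Mul(14, L))
Pow(Add(6, Function('P')(8, Function('q')(5))), 2) = Pow(Add(6, Mul(14, 8)), 2) = Pow(Add(6, 112), 2) = Pow(118, 2) = 13924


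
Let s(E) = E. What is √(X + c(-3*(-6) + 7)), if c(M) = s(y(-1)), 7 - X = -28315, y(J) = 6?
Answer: 2*√7082 ≈ 168.31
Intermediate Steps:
X = 28322 (X = 7 - 1*(-28315) = 7 + 28315 = 28322)
c(M) = 6
√(X + c(-3*(-6) + 7)) = √(28322 + 6) = √28328 = 2*√7082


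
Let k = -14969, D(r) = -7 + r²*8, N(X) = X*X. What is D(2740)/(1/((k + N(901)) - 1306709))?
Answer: -30623616952461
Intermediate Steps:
N(X) = X²
D(r) = -7 + 8*r²
D(2740)/(1/((k + N(901)) - 1306709)) = (-7 + 8*2740²)/(1/((-14969 + 901²) - 1306709)) = (-7 + 8*7507600)/(1/((-14969 + 811801) - 1306709)) = (-7 + 60060800)/(1/(796832 - 1306709)) = 60060793/(1/(-509877)) = 60060793/(-1/509877) = 60060793*(-509877) = -30623616952461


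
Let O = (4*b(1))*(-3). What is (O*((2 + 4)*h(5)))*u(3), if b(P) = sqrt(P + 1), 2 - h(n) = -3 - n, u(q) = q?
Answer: -2160*sqrt(2) ≈ -3054.7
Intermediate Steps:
h(n) = 5 + n (h(n) = 2 - (-3 - n) = 2 + (3 + n) = 5 + n)
b(P) = sqrt(1 + P)
O = -12*sqrt(2) (O = (4*sqrt(1 + 1))*(-3) = (4*sqrt(2))*(-3) = -12*sqrt(2) ≈ -16.971)
(O*((2 + 4)*h(5)))*u(3) = ((-12*sqrt(2))*((2 + 4)*(5 + 5)))*3 = ((-12*sqrt(2))*(6*10))*3 = (-12*sqrt(2)*60)*3 = -720*sqrt(2)*3 = -2160*sqrt(2)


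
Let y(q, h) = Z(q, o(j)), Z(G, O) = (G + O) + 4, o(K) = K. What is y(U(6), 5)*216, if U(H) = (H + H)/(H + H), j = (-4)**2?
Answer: 4536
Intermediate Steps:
j = 16
U(H) = 1 (U(H) = (2*H)/((2*H)) = (2*H)*(1/(2*H)) = 1)
Z(G, O) = 4 + G + O
y(q, h) = 20 + q (y(q, h) = 4 + q + 16 = 20 + q)
y(U(6), 5)*216 = (20 + 1)*216 = 21*216 = 4536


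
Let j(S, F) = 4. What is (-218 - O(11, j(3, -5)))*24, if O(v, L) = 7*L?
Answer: -5904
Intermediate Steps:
(-218 - O(11, j(3, -5)))*24 = (-218 - 7*4)*24 = (-218 - 1*28)*24 = (-218 - 28)*24 = -246*24 = -5904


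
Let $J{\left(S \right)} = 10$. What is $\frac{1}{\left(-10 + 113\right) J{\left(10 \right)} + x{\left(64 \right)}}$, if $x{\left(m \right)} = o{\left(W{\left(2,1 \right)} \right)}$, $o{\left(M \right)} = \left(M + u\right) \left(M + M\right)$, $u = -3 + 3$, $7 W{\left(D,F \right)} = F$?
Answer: $\frac{49}{50472} \approx 0.00097083$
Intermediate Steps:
$W{\left(D,F \right)} = \frac{F}{7}$
$u = 0$
$o{\left(M \right)} = 2 M^{2}$ ($o{\left(M \right)} = \left(M + 0\right) \left(M + M\right) = M 2 M = 2 M^{2}$)
$x{\left(m \right)} = \frac{2}{49}$ ($x{\left(m \right)} = 2 \left(\frac{1}{7} \cdot 1\right)^{2} = \frac{2}{49}$)
$\frac{1}{\left(-10 + 113\right) J{\left(10 \right)} + x{\left(64 \right)}} = \frac{1}{\left(-10 + 113\right) 10 + \frac{2}{49}} = \frac{1}{103 \cdot 10 + \frac{2}{49}} = \frac{1}{1030 + \frac{2}{49}} = \frac{1}{\frac{50472}{49}} = \frac{49}{50472}$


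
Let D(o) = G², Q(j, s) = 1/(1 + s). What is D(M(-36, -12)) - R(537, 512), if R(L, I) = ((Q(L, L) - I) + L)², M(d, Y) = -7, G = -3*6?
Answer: -87149545/289444 ≈ -301.09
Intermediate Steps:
G = -18
D(o) = 324 (D(o) = (-18)² = 324)
R(L, I) = (L + 1/(1 + L) - I)² (R(L, I) = ((1/(1 + L) - I) + L)² = (L + 1/(1 + L) - I)²)
D(M(-36, -12)) - R(537, 512) = 324 - (1 + (1 + 537)*(537 - 1*512))²/(1 + 537)² = 324 - (1 + 538*(537 - 512))²/538² = 324 - (1 + 538*25)²/289444 = 324 - (1 + 13450)²/289444 = 324 - 13451²/289444 = 324 - 180929401/289444 = -87149545/289444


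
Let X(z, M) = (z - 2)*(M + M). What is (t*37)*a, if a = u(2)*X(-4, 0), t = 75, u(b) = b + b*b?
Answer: 0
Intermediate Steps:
u(b) = b + b**2
X(z, M) = 2*M*(-2 + z) (X(z, M) = (-2 + z)*(2*M) = 2*M*(-2 + z))
a = 0 (a = (2*(1 + 2))*(2*0*(-2 - 4)) = (2*3)*(2*0*(-6)) = 6*0 = 0)
(t*37)*a = (75*37)*0 = 2775*0 = 0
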